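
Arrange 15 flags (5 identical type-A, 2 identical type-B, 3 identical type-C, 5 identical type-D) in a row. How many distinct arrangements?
15! / (5! × 2! × 3! × 5!) = 7567560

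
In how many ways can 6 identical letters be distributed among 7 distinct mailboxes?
C(6+7-1, 7-1) = C(12, 6) = 924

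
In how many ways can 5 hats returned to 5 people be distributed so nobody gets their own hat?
!5 = Σ_{j=0}^{5} (-1)^j·5!/j! = 120 - 120 + 60 - 20 + 5 - 1 = 44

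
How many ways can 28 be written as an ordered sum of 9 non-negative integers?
C(28+9-1, 9-1) = C(36, 8) = 30260340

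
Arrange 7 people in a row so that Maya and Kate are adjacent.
Treat as block: (7-1)! × 2! = 720 × 2 = 1440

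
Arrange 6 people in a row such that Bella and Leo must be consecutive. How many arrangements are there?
Treat the 2 as one block: (6-2+1)! × 2! = 120 × 2 = 240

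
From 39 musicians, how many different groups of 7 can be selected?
C(39,7) = 39!/(7!×32!) = 15380937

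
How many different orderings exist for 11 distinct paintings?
11! = 39916800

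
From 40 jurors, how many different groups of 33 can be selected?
C(40,33) = 40!/(33!×7!) = 18643560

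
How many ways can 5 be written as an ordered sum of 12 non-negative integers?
C(5+12-1, 12-1) = C(16, 11) = 4368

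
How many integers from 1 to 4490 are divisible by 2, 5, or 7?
⌊4490/2⌋+⌊4490/5⌋+⌊4490/7⌋ - ⌊4490/10⌋-⌊4490/14⌋-⌊4490/35⌋ + ⌊4490/70⌋ = 2245+898+641 - 449-320-128 + 64 = 2951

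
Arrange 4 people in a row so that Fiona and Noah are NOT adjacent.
Total - adjacent = 4! - (4-1)!×2 = 24 - 12 = 12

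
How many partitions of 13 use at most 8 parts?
By conjugation, equals partitions of 13 into parts ≤ 8. Let r_j(i) = number of partitions of i into parts ≤ j, for i = 0..13. r_1(i) = 1 for all i; r_j(i) = r_{j-1}(i) + r_j(i-j). Rows j = 2..8: ≤2: 1 1 2 2 3 3 4 4 5 5 6 6 7 7; ≤3: 1 1 2 3 4 5 7 8 10 12 14 16 19 21; ≤4: 1 1 2 3 5 6 9 11 15 18 23 27 34 39; ≤5: 1 1 2 3 5 7 10 13 18 23 30 37 47 57; ≤6: 1 1 2 3 5 7 11 14 20 26 35 44 58 71; ≤7: 1 1 2 3 5 7 11 15 21 28 38 49 65 82; ≤8: 1 1 2 3 5 7 11 15 22 29 40 52 70 89. r_8(13) = 89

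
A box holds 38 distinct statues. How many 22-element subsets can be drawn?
C(38,22) = 38!/(22!×16!) = 22239974430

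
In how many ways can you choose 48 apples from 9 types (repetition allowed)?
C(48+9-1, 9-1) = C(56, 8) = 1420494075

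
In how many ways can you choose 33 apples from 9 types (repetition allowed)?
C(33+9-1, 9-1) = C(41, 8) = 95548245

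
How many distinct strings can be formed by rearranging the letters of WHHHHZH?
7! / (5! × 1! × 1!) = 42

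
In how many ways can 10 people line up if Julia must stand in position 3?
Fix one position: (10-1)! = 362880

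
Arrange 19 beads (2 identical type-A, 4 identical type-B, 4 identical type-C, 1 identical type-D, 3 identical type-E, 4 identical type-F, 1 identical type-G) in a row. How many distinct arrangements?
19! / (2! × 4! × 4! × 1! × 3! × 4! × 1!) = 733296564000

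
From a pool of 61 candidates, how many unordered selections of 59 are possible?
C(61,59) = 61!/(59!×2!) = 1830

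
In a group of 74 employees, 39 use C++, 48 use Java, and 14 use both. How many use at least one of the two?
|A∪B| = |A| + |B| - |A∩B| = 39 + 48 - 14 = 73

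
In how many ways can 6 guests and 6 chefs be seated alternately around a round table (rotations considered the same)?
Fix one of the guests: (6-1)! ways for the remaining guests, × 6! ways for the chefs = 120 × 720 = 86400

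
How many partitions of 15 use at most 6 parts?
By conjugation, equals partitions of 15 into parts ≤ 6. Let r_j(i) = number of partitions of i into parts ≤ j, for i = 0..15. r_1(i) = 1 for all i; r_j(i) = r_{j-1}(i) + r_j(i-j). Rows j = 2..6: ≤2: 1 1 2 2 3 3 4 4 5 5 6 6 7 7 8 8; ≤3: 1 1 2 3 4 5 7 8 10 12 14 16 19 21 24 27; ≤4: 1 1 2 3 5 6 9 11 15 18 23 27 34 39 47 54; ≤5: 1 1 2 3 5 7 10 13 18 23 30 37 47 57 70 84; ≤6: 1 1 2 3 5 7 11 14 20 26 35 44 58 71 90 110. r_6(15) = 110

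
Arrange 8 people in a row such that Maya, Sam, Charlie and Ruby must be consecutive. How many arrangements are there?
Treat the 4 as one block: (8-4+1)! × 4! = 120 × 24 = 2880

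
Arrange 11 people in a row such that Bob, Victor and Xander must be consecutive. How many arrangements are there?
Treat the 3 as one block: (11-3+1)! × 3! = 362880 × 6 = 2177280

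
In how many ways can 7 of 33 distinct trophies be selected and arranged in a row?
P(33,7) = 33!/(33-7)! = 21531121920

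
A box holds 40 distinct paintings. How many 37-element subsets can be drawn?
C(40,37) = 40!/(37!×3!) = 9880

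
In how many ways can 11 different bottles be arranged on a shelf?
11! = 39916800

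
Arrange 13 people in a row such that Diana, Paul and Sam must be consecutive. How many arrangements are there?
Treat the 3 as one block: (13-3+1)! × 3! = 39916800 × 6 = 239500800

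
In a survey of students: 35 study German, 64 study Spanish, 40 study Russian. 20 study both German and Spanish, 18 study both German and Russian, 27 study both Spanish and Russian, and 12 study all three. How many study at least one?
|A∪B∪C| = 35+64+40-20-18-27+12 = 86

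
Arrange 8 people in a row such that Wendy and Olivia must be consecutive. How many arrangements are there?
Treat the 2 as one block: (8-2+1)! × 2! = 5040 × 2 = 10080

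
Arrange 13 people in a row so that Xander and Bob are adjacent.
Treat as block: (13-1)! × 2! = 479001600 × 2 = 958003200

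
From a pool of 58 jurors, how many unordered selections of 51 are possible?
C(58,51) = 58!/(51!×7!) = 300674088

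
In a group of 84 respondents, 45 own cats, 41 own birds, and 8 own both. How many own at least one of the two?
|A∪B| = |A| + |B| - |A∩B| = 45 + 41 - 8 = 78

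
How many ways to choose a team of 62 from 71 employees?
C(71,62) = 71!/(62!×9!) = 74473879480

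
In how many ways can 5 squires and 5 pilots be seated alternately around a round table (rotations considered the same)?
Fix one of the squires: (5-1)! ways for the remaining squires, × 5! ways for the pilots = 24 × 120 = 2880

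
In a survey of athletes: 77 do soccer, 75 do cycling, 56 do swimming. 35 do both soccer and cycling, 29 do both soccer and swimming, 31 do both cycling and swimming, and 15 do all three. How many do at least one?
|A∪B∪C| = 77+75+56-35-29-31+15 = 128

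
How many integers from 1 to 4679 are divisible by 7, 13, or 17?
⌊4679/7⌋+⌊4679/13⌋+⌊4679/17⌋ - ⌊4679/91⌋-⌊4679/119⌋-⌊4679/221⌋ + ⌊4679/1547⌋ = 668+359+275 - 51-39-21 + 3 = 1194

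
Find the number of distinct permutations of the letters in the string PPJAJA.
6! / (2! × 2! × 2!) = 90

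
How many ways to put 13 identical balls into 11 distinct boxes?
C(13+11-1, 11-1) = C(23, 10) = 1144066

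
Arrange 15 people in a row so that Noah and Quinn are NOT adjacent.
Total - adjacent = 15! - (15-1)!×2 = 1307674368000 - 174356582400 = 1133317785600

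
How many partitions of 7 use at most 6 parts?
By conjugation, equals partitions of 7 into parts ≤ 6. Let r_j(i) = number of partitions of i into parts ≤ j, for i = 0..7. r_1(i) = 1 for all i; r_j(i) = r_{j-1}(i) + r_j(i-j). Rows j = 2..6: ≤2: 1 1 2 2 3 3 4 4; ≤3: 1 1 2 3 4 5 7 8; ≤4: 1 1 2 3 5 6 9 11; ≤5: 1 1 2 3 5 7 10 13; ≤6: 1 1 2 3 5 7 11 14. r_6(7) = 14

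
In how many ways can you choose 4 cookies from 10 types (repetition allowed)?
C(4+10-1, 10-1) = C(13, 9) = 715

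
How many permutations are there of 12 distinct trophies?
12! = 479001600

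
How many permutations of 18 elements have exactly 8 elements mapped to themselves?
Choose the 8 fixed points C(18,8) = 43758, derange the rest: !10 = Σ_{j=0}^{10} (-1)^j·10!/j! = 3628800 - 3628800 + 1814400 - 604800 + 151200 - 30240 + 5040 - 720 + 90 - 10 + 1 = 1334961. Product = 43758 × 1334961 = 58415223438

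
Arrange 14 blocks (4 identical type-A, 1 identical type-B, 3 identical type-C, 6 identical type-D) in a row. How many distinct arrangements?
14! / (4! × 1! × 3! × 6!) = 840840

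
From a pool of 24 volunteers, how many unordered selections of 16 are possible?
C(24,16) = 24!/(16!×8!) = 735471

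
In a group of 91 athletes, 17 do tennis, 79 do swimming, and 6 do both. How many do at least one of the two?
|A∪B| = |A| + |B| - |A∩B| = 17 + 79 - 6 = 90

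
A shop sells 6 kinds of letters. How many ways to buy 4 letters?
C(4+6-1, 6-1) = C(9, 5) = 126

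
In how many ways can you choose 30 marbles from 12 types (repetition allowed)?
C(30+12-1, 12-1) = C(41, 11) = 3159461968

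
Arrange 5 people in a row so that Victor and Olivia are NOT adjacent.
Total - adjacent = 5! - (5-1)!×2 = 120 - 48 = 72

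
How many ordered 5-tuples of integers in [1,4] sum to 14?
Coefficient of x^14 in (x + x² + ... + x^4)^5. By inclusion-exclusion on dice exceeding 4: Σ_j (-1)^j C(5,j)·C(14-1-4j, 4) = C(5,0)·C(13,4) - C(5,1)·C(9,4) + C(5,2)·C(5,4) = 1·715 - 5·126 + 10·5 = 135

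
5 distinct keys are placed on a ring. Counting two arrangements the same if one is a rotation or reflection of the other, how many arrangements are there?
(5-1)!/2 = 24/2 = 12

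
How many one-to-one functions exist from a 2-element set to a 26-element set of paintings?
P(26,2) = 26!/(26-2)! = 650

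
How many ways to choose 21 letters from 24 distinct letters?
C(24,21) = 24!/(21!×3!) = 2024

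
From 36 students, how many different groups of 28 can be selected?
C(36,28) = 36!/(28!×8!) = 30260340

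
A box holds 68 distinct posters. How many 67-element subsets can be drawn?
C(68,67) = 68!/(67!×1!) = 68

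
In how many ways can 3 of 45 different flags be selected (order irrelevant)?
C(45,3) = 45!/(3!×42!) = 14190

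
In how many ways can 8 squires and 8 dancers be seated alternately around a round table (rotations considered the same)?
Fix one of the squires: (8-1)! ways for the remaining squires, × 8! ways for the dancers = 5040 × 40320 = 203212800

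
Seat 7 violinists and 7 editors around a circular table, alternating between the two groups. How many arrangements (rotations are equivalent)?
Fix one of the violinists: (7-1)! ways for the remaining violinists, × 7! ways for the editors = 720 × 5040 = 3628800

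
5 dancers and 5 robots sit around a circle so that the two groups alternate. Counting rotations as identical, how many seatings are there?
Fix one of the dancers: (5-1)! ways for the remaining dancers, × 5! ways for the robots = 24 × 120 = 2880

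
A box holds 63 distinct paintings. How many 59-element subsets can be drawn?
C(63,59) = 63!/(59!×4!) = 595665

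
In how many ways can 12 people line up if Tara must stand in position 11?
Fix one position: (12-1)! = 39916800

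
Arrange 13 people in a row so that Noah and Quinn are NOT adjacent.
Total - adjacent = 13! - (13-1)!×2 = 6227020800 - 958003200 = 5269017600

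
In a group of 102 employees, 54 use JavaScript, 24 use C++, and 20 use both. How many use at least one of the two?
|A∪B| = |A| + |B| - |A∩B| = 54 + 24 - 20 = 58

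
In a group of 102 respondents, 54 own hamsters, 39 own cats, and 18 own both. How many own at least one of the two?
|A∪B| = |A| + |B| - |A∩B| = 54 + 39 - 18 = 75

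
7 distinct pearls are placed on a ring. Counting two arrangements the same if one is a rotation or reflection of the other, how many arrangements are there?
(7-1)!/2 = 720/2 = 360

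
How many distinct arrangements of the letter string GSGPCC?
6! / (2! × 2! × 1! × 1!) = 180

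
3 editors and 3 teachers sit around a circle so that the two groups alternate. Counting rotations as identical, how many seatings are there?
Fix one of the editors: (3-1)! ways for the remaining editors, × 3! ways for the teachers = 2 × 6 = 12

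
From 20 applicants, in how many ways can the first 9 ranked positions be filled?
P(20,9) = 20!/(20-9)! = 60949324800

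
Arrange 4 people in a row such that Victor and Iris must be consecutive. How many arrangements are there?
Treat the 2 as one block: (4-2+1)! × 2! = 6 × 2 = 12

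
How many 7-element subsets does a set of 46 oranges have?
C(46,7) = 46!/(7!×39!) = 53524680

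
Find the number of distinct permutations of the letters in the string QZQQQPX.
7! / (1! × 1! × 4! × 1!) = 210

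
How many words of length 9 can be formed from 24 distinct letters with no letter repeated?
P(24,9) = 24!/(24-9)! = 474467051520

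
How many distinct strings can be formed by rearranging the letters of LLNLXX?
6! / (2! × 3! × 1!) = 60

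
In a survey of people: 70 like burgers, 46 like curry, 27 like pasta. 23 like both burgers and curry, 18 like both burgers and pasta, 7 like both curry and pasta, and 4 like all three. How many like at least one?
|A∪B∪C| = 70+46+27-23-18-7+4 = 99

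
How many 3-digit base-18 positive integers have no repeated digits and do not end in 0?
Last digit: 17 nonzero choices. First digit: 16 (nonzero, ≠last). Middle 1: P(16,1) = 16. Total = 4352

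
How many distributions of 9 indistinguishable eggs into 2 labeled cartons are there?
C(9+2-1, 2-1) = C(10, 1) = 10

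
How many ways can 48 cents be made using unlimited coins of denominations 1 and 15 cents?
Coefficient of x^48 in 1/(1-x^1) · 1/(1-x^15). Use j coins of 15 for j = 0..⌊48/15⌋ = 3, the rest in 1s: 3 + 1 = 4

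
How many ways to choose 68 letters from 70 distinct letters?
C(70,68) = 70!/(68!×2!) = 2415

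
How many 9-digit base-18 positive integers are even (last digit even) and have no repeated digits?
Last∈{0,2,4,6,8,10,12,14,16}. Last=0: 980179200. Last nonzero: 8×16×P(16,7) = 7380172800. Total = 8360352000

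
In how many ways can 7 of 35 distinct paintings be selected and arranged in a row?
P(35,7) = 35!/(35-7)! = 33891580800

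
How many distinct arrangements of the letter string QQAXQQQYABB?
11! / (5! × 2! × 1! × 1! × 2!) = 83160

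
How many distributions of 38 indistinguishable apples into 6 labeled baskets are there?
C(38+6-1, 6-1) = C(43, 5) = 962598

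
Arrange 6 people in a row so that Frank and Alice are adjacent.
Treat as block: (6-1)! × 2! = 120 × 2 = 240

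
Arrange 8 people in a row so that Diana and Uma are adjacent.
Treat as block: (8-1)! × 2! = 5040 × 2 = 10080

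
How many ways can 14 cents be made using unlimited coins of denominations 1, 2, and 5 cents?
Coefficient of x^14 in 1/(1-x^1) · 1/(1-x^2) · 1/(1-x^5). Case on j = number of 5-cent coins (j = 0..2); remainder r = 14 - 5j is made from {1,2} in ⌊r/2⌋+1 ways. r = 14, 9, 4 → 8 + 5 + 3 = 16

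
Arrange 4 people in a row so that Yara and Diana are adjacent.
Treat as block: (4-1)! × 2! = 6 × 2 = 12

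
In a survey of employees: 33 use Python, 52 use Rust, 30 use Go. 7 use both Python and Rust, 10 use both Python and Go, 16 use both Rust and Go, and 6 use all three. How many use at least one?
|A∪B∪C| = 33+52+30-7-10-16+6 = 88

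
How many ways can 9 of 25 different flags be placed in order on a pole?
P(25,9) = 25!/(25-9)! = 741354768000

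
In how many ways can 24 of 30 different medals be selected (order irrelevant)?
C(30,24) = 30!/(24!×6!) = 593775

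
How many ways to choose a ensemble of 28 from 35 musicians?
C(35,28) = 35!/(28!×7!) = 6724520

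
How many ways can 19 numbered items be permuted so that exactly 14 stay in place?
Choose the 14 fixed points C(19,14) = 11628, derange the rest: !5 = Σ_{j=0}^{5} (-1)^j·5!/j! = 120 - 120 + 60 - 20 + 5 - 1 = 44. Product = 11628 × 44 = 511632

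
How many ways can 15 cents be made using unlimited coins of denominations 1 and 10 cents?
Coefficient of x^15 in 1/(1-x^1) · 1/(1-x^10). Use j coins of 10 for j = 0..⌊15/10⌋ = 1, the rest in 1s: 1 + 1 = 2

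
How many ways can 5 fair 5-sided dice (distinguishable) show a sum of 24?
Coefficient of x^24 in (x + x² + ... + x^5)^5. By inclusion-exclusion on dice exceeding 5: Σ_j (-1)^j C(5,j)·C(24-1-5j, 4) = C(5,0)·C(23,4) - C(5,1)·C(18,4) + C(5,2)·C(13,4) - C(5,3)·C(8,4) = 1·8855 - 5·3060 + 10·715 - 10·70 = 5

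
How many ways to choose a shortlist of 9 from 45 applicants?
C(45,9) = 45!/(9!×36!) = 886163135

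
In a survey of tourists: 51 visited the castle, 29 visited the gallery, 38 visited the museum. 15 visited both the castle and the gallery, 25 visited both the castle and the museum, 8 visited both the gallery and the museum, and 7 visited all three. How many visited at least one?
|A∪B∪C| = 51+29+38-15-25-8+7 = 77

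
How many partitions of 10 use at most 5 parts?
By conjugation, equals partitions of 10 into parts ≤ 5. Let r_j(i) = number of partitions of i into parts ≤ j, for i = 0..10. r_1(i) = 1 for all i; r_j(i) = r_{j-1}(i) + r_j(i-j). Rows j = 2..5: ≤2: 1 1 2 2 3 3 4 4 5 5 6; ≤3: 1 1 2 3 4 5 7 8 10 12 14; ≤4: 1 1 2 3 5 6 9 11 15 18 23; ≤5: 1 1 2 3 5 7 10 13 18 23 30. r_5(10) = 30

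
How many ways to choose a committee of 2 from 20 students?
C(20,2) = 20!/(2!×18!) = 190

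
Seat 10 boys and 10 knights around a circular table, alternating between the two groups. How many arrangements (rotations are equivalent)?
Fix one of the boys: (10-1)! ways for the remaining boys, × 10! ways for the knights = 362880 × 3628800 = 1316818944000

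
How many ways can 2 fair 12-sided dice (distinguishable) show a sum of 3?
Coefficient of x^3 in (x + x² + ... + x^12)^2. By inclusion-exclusion on dice exceeding 12: Σ_j (-1)^j C(2,j)·C(3-1-12j, 1) = C(2,0)·C(2,1) = 1·2 = 2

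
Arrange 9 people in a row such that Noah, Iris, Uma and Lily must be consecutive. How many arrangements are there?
Treat the 4 as one block: (9-4+1)! × 4! = 720 × 24 = 17280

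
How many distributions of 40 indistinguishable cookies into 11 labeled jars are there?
C(40+11-1, 11-1) = C(50, 10) = 10272278170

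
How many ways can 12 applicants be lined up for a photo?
12! = 479001600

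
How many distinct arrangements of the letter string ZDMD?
4! / (1! × 1! × 2!) = 12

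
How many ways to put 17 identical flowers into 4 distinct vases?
C(17+4-1, 4-1) = C(20, 3) = 1140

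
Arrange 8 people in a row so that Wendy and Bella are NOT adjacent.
Total - adjacent = 8! - (8-1)!×2 = 40320 - 10080 = 30240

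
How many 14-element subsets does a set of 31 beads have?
C(31,14) = 31!/(14!×17!) = 265182525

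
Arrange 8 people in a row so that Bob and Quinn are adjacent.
Treat as block: (8-1)! × 2! = 5040 × 2 = 10080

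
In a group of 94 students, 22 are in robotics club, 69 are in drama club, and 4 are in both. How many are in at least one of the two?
|A∪B| = |A| + |B| - |A∩B| = 22 + 69 - 4 = 87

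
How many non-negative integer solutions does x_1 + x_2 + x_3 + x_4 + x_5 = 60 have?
C(60+5-1, 5-1) = C(64, 4) = 635376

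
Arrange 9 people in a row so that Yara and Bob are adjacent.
Treat as block: (9-1)! × 2! = 40320 × 2 = 80640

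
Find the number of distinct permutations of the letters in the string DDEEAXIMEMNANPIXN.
17! / (2! × 3! × 2! × 3! × 2! × 1! × 2! × 2!) = 308756448000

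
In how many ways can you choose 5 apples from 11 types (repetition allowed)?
C(5+11-1, 11-1) = C(15, 10) = 3003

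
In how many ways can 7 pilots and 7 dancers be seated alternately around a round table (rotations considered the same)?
Fix one of the pilots: (7-1)! ways for the remaining pilots, × 7! ways for the dancers = 720 × 5040 = 3628800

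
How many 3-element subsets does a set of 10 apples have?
C(10,3) = 10!/(3!×7!) = 120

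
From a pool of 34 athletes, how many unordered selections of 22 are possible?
C(34,22) = 34!/(22!×12!) = 548354040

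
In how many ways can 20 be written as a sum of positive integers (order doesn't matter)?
Pentagonal recurrence p(n) = p(n-1) + p(n-2) - p(n-5) - p(n-7) + p(n-12) + p(n-15) - ... gives p(0..19) = 1, 1, 2, 3, 5, 7, 11, 15, 22, 30, 42, 56, 77, 101, 135, 176, 231, 297, 385, 490. p(20) = p(19) + p(18) - p(15) - p(13) + p(8) + p(5) = 490 + 385 - 176 - 101 + 22 + 7 = 627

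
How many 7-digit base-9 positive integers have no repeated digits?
First digit: 8 choices (nonzero). Then descending: 8 × 8 × 7 × 6 × 5 × 4 × 3 = 161280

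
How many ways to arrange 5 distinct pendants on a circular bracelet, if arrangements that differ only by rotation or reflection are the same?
(5-1)!/2 = 24/2 = 12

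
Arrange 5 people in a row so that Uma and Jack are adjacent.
Treat as block: (5-1)! × 2! = 24 × 2 = 48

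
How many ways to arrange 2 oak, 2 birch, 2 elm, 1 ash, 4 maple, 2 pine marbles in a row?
13! / (2! × 2! × 2! × 1! × 4! × 2!) = 16216200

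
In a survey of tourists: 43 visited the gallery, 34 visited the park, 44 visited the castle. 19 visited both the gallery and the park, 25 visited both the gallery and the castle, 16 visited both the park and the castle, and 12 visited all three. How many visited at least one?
|A∪B∪C| = 43+34+44-19-25-16+12 = 73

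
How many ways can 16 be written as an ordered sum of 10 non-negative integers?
C(16+10-1, 10-1) = C(25, 9) = 2042975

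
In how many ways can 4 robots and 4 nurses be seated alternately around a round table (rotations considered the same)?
Fix one of the robots: (4-1)! ways for the remaining robots, × 4! ways for the nurses = 6 × 24 = 144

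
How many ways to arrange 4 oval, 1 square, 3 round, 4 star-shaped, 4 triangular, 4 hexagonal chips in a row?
20! / (4! × 1! × 3! × 4! × 4! × 4!) = 1222160940000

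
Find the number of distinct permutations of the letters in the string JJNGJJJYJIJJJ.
13! / (9! × 1! × 1! × 1! × 1!) = 17160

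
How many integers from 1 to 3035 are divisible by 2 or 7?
⌊3035/2⌋ + ⌊3035/7⌋ - ⌊3035/14⌋ = 1517 + 433 - 216 = 1734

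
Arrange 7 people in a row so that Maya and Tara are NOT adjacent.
Total - adjacent = 7! - (7-1)!×2 = 5040 - 1440 = 3600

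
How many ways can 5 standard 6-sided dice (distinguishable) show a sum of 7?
Coefficient of x^7 in (x + x² + ... + x^6)^5. By inclusion-exclusion on dice exceeding 6: Σ_j (-1)^j C(5,j)·C(7-1-6j, 4) = C(5,0)·C(6,4) = 1·15 = 15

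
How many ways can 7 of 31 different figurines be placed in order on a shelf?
P(31,7) = 31!/(31-7)! = 13253058000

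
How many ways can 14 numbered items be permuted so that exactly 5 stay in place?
Choose the 5 fixed points C(14,5) = 2002, derange the rest: !9 = Σ_{j=0}^{9} (-1)^j·9!/j! = 362880 - 362880 + 181440 - 60480 + 15120 - 3024 + 504 - 72 + 9 - 1 = 133496. Product = 2002 × 133496 = 267258992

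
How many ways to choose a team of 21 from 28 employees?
C(28,21) = 28!/(21!×7!) = 1184040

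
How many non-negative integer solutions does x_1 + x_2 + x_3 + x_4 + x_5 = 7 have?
C(7+5-1, 5-1) = C(11, 4) = 330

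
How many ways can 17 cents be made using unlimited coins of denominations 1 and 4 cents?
Coefficient of x^17 in 1/(1-x^1) · 1/(1-x^4). Use j coins of 4 for j = 0..⌊17/4⌋ = 4, the rest in 1s: 4 + 1 = 5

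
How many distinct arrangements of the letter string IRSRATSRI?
9! / (3! × 2! × 1! × 1! × 2!) = 15120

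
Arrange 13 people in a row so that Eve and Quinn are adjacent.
Treat as block: (13-1)! × 2! = 479001600 × 2 = 958003200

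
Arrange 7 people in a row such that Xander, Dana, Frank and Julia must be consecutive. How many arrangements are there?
Treat the 4 as one block: (7-4+1)! × 4! = 24 × 24 = 576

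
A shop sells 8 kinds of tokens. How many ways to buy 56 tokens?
C(56+8-1, 8-1) = C(63, 7) = 553270671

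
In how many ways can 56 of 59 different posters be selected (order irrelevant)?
C(59,56) = 59!/(56!×3!) = 32509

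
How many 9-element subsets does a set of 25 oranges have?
C(25,9) = 25!/(9!×16!) = 2042975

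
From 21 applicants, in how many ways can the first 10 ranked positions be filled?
P(21,10) = 21!/(21-10)! = 1279935820800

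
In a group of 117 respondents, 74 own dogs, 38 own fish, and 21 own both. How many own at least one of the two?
|A∪B| = |A| + |B| - |A∩B| = 74 + 38 - 21 = 91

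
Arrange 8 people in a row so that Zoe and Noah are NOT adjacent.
Total - adjacent = 8! - (8-1)!×2 = 40320 - 10080 = 30240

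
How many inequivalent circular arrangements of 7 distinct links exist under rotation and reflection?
(7-1)!/2 = 720/2 = 360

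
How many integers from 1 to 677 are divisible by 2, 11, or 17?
⌊677/2⌋+⌊677/11⌋+⌊677/17⌋ - ⌊677/22⌋-⌊677/34⌋-⌊677/187⌋ + ⌊677/374⌋ = 338+61+39 - 30-19-3 + 1 = 387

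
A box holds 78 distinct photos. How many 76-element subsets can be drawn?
C(78,76) = 78!/(76!×2!) = 3003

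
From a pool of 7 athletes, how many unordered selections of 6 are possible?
C(7,6) = 7!/(6!×1!) = 7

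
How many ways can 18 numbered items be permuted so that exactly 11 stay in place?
Choose the 11 fixed points C(18,11) = 31824, derange the rest: !7 = Σ_{j=0}^{7} (-1)^j·7!/j! = 5040 - 5040 + 2520 - 840 + 210 - 42 + 7 - 1 = 1854. Product = 31824 × 1854 = 59001696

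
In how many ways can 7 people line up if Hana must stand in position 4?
Fix one position: (7-1)! = 720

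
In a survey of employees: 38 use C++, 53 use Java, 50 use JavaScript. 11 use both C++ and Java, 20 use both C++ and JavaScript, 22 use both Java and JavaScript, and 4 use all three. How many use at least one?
|A∪B∪C| = 38+53+50-11-20-22+4 = 92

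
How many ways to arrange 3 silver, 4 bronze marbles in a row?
7! / (3! × 4!) = 35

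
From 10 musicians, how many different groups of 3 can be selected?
C(10,3) = 10!/(3!×7!) = 120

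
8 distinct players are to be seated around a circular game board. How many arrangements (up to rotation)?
Circular: fix one position, arrange the rest. (8-1)! = 5040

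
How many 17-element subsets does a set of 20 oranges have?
C(20,17) = 20!/(17!×3!) = 1140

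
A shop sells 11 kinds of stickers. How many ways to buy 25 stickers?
C(25+11-1, 11-1) = C(35, 10) = 183579396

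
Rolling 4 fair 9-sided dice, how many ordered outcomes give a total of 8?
Coefficient of x^8 in (x + x² + ... + x^9)^4. By inclusion-exclusion on dice exceeding 9: Σ_j (-1)^j C(4,j)·C(8-1-9j, 3) = C(4,0)·C(7,3) = 1·35 = 35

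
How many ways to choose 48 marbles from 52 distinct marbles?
C(52,48) = 52!/(48!×4!) = 270725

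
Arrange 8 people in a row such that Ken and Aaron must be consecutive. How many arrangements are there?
Treat the 2 as one block: (8-2+1)! × 2! = 5040 × 2 = 10080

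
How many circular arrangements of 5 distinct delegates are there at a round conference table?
Circular: fix one position, arrange the rest. (5-1)! = 24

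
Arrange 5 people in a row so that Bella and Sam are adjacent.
Treat as block: (5-1)! × 2! = 24 × 2 = 48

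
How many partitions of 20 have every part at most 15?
Let r_j(i) = number of partitions of i into parts ≤ j, for i = 0..20. r_1(i) = 1 for all i; r_j(i) = r_{j-1}(i) + r_j(i-j). Rows j = 2..15: ≤2: 1 1 2 2 3 3 4 4 5 5 6 6 7 7 8 8 9 9 10 10 11; ≤3: 1 1 2 3 4 5 7 8 10 12 14 16 19 21 24 27 30 33 37 40 44; ≤4: 1 1 2 3 5 6 9 11 15 18 23 27 34 39 47 54 64 72 84 94 108; ≤5: 1 1 2 3 5 7 10 13 18 23 30 37 47 57 70 84 101 119 141 164 192; ≤6: 1 1 2 3 5 7 11 14 20 26 35 44 58 71 90 110 136 163 199 235 282; ≤7: 1 1 2 3 5 7 11 15 21 28 38 49 65 82 105 131 164 201 248 300 364; ≤8: 1 1 2 3 5 7 11 15 22 29 40 52 70 89 116 146 186 230 288 352 434; ≤9: 1 1 2 3 5 7 11 15 22 30 41 54 73 94 123 157 201 252 318 393 488; ≤10: 1 1 2 3 5 7 11 15 22 30 42 55 75 97 128 164 212 267 340 423 530; ≤11: 1 1 2 3 5 7 11 15 22 30 42 56 76 99 131 169 219 278 355 445 560; ≤12: 1 1 2 3 5 7 11 15 22 30 42 56 77 100 133 172 224 285 366 460 582; ≤13: 1 1 2 3 5 7 11 15 22 30 42 56 77 101 134 174 227 290 373 471 597; ≤14: 1 1 2 3 5 7 11 15 22 30 42 56 77 101 135 175 229 293 378 478 608; ≤15: 1 1 2 3 5 7 11 15 22 30 42 56 77 101 135 176 230 295 381 483 615. r_15(20) = 615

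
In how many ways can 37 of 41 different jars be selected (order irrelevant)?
C(41,37) = 41!/(37!×4!) = 101270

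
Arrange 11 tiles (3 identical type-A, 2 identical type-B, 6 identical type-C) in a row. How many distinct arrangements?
11! / (3! × 2! × 6!) = 4620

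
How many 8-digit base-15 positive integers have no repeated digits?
First digit: 14 choices (nonzero). Then descending: 14 × 14 × 13 × 12 × 11 × 10 × 9 × 8 = 242161920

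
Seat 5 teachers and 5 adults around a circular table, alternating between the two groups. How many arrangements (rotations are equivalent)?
Fix one of the teachers: (5-1)! ways for the remaining teachers, × 5! ways for the adults = 24 × 120 = 2880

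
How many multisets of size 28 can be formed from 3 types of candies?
C(28+3-1, 3-1) = C(30, 2) = 435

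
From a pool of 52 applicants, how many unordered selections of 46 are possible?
C(52,46) = 52!/(46!×6!) = 20358520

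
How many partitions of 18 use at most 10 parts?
By conjugation, equals partitions of 18 into parts ≤ 10. Let r_j(i) = number of partitions of i into parts ≤ j, for i = 0..18. r_1(i) = 1 for all i; r_j(i) = r_{j-1}(i) + r_j(i-j). Rows j = 2..10: ≤2: 1 1 2 2 3 3 4 4 5 5 6 6 7 7 8 8 9 9 10; ≤3: 1 1 2 3 4 5 7 8 10 12 14 16 19 21 24 27 30 33 37; ≤4: 1 1 2 3 5 6 9 11 15 18 23 27 34 39 47 54 64 72 84; ≤5: 1 1 2 3 5 7 10 13 18 23 30 37 47 57 70 84 101 119 141; ≤6: 1 1 2 3 5 7 11 14 20 26 35 44 58 71 90 110 136 163 199; ≤7: 1 1 2 3 5 7 11 15 21 28 38 49 65 82 105 131 164 201 248; ≤8: 1 1 2 3 5 7 11 15 22 29 40 52 70 89 116 146 186 230 288; ≤9: 1 1 2 3 5 7 11 15 22 30 41 54 73 94 123 157 201 252 318; ≤10: 1 1 2 3 5 7 11 15 22 30 42 55 75 97 128 164 212 267 340. r_10(18) = 340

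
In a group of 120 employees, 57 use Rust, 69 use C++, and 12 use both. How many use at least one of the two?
|A∪B| = |A| + |B| - |A∩B| = 57 + 69 - 12 = 114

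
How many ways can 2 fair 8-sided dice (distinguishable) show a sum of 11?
Coefficient of x^11 in (x + x² + ... + x^8)^2. By inclusion-exclusion on dice exceeding 8: Σ_j (-1)^j C(2,j)·C(11-1-8j, 1) = C(2,0)·C(10,1) - C(2,1)·C(2,1) = 1·10 - 2·2 = 6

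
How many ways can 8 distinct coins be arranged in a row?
8! = 40320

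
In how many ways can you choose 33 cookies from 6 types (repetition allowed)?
C(33+6-1, 6-1) = C(38, 5) = 501942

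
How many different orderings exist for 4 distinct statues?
4! = 24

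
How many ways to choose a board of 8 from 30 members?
C(30,8) = 30!/(8!×22!) = 5852925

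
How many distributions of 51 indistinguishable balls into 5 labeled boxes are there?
C(51+5-1, 5-1) = C(55, 4) = 341055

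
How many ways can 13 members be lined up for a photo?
13! = 6227020800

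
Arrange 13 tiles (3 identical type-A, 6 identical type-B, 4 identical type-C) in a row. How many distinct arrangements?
13! / (3! × 6! × 4!) = 60060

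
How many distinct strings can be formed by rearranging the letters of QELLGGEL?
8! / (2! × 1! × 3! × 2!) = 1680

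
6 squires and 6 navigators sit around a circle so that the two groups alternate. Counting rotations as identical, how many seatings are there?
Fix one of the squires: (6-1)! ways for the remaining squires, × 6! ways for the navigators = 120 × 720 = 86400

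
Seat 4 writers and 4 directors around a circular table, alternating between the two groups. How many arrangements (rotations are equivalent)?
Fix one of the writers: (4-1)! ways for the remaining writers, × 4! ways for the directors = 6 × 24 = 144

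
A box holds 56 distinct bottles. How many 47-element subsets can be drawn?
C(56,47) = 56!/(47!×9!) = 7575968400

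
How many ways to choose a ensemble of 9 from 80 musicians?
C(80,9) = 80!/(9!×71!) = 231900297200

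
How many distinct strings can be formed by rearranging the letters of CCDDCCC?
7! / (2! × 5!) = 21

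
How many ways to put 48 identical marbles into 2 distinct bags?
C(48+2-1, 2-1) = C(49, 1) = 49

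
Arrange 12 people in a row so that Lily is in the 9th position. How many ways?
Fix one position: (12-1)! = 39916800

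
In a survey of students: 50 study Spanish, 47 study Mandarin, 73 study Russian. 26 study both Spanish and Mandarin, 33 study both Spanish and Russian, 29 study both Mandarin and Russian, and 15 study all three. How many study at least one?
|A∪B∪C| = 50+47+73-26-33-29+15 = 97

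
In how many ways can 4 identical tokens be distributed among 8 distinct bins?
C(4+8-1, 8-1) = C(11, 7) = 330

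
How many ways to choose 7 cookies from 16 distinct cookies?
C(16,7) = 16!/(7!×9!) = 11440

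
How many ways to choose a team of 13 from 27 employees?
C(27,13) = 27!/(13!×14!) = 20058300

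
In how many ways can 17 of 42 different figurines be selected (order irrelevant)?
C(42,17) = 42!/(17!×25!) = 254661927156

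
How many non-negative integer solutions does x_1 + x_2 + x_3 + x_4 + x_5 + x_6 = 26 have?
C(26+6-1, 6-1) = C(31, 5) = 169911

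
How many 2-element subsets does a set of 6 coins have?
C(6,2) = 6!/(2!×4!) = 15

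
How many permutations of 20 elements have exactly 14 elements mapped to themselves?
Choose the 14 fixed points C(20,14) = 38760, derange the rest: !6 = Σ_{j=0}^{6} (-1)^j·6!/j! = 720 - 720 + 360 - 120 + 30 - 6 + 1 = 265. Product = 38760 × 265 = 10271400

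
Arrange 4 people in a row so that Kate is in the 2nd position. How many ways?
Fix one position: (4-1)! = 6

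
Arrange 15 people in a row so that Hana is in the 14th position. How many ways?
Fix one position: (15-1)! = 87178291200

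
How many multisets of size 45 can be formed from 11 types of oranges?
C(45+11-1, 11-1) = C(55, 10) = 29248649430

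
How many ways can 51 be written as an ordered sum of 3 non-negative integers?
C(51+3-1, 3-1) = C(53, 2) = 1378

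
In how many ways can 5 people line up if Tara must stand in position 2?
Fix one position: (5-1)! = 24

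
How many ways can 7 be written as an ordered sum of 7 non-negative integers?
C(7+7-1, 7-1) = C(13, 6) = 1716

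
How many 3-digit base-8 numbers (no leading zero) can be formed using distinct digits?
First digit: 7 choices (nonzero). Then descending: 7 × 7 × 6 = 294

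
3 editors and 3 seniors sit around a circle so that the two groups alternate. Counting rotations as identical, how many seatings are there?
Fix one of the editors: (3-1)! ways for the remaining editors, × 3! ways for the seniors = 2 × 6 = 12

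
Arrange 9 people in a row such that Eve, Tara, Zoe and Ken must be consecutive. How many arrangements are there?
Treat the 4 as one block: (9-4+1)! × 4! = 720 × 24 = 17280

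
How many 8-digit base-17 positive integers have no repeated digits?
First digit: 16 choices (nonzero). Then descending: 16 × 16 × 15 × 14 × 13 × 12 × 11 × 10 = 922521600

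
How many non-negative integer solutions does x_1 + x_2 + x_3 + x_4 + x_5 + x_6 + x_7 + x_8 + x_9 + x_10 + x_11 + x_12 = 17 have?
C(17+12-1, 12-1) = C(28, 11) = 21474180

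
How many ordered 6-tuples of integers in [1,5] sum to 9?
Coefficient of x^9 in (x + x² + ... + x^5)^6. By inclusion-exclusion on dice exceeding 5: Σ_j (-1)^j C(6,j)·C(9-1-5j, 5) = C(6,0)·C(8,5) = 1·56 = 56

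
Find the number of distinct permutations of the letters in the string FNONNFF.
7! / (3! × 1! × 3!) = 140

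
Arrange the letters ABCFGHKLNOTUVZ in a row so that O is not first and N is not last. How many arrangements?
By inclusion-exclusion: 14! - 2×(14-1)! + (14-2)! = 87178291200 - 12454041600 + 479001600 = 75203251200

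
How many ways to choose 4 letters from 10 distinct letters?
C(10,4) = 10!/(4!×6!) = 210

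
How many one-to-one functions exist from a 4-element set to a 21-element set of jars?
P(21,4) = 21!/(21-4)! = 143640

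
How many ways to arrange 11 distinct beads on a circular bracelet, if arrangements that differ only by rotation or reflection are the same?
(11-1)!/2 = 3628800/2 = 1814400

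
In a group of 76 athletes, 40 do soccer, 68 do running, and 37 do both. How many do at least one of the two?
|A∪B| = |A| + |B| - |A∩B| = 40 + 68 - 37 = 71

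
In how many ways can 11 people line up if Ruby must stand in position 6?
Fix one position: (11-1)! = 3628800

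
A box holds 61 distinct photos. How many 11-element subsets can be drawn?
C(61,11) = 61!/(11!×50!) = 418094152866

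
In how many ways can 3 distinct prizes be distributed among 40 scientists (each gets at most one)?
P(40,3) = 40!/(40-3)! = 59280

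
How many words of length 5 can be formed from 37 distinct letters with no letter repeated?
P(37,5) = 37!/(37-5)! = 52307640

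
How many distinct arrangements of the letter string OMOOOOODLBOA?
12! / (1! × 1! × 1! × 1! × 7! × 1!) = 95040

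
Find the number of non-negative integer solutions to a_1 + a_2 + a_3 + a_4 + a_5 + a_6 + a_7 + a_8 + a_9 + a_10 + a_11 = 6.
C(6+11-1, 11-1) = C(16, 10) = 8008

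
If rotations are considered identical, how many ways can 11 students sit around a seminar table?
Circular: fix one position, arrange the rest. (11-1)! = 3628800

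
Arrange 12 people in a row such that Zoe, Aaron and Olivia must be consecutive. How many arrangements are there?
Treat the 3 as one block: (12-3+1)! × 3! = 3628800 × 6 = 21772800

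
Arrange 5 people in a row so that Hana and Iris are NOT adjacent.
Total - adjacent = 5! - (5-1)!×2 = 120 - 48 = 72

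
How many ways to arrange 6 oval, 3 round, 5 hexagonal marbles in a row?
14! / (6! × 3! × 5!) = 168168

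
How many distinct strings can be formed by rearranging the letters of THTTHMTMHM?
10! / (4! × 3! × 3!) = 4200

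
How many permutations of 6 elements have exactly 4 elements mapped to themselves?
Choose the 4 fixed points C(6,4) = 15, derange the rest: !2 = Σ_{j=0}^{2} (-1)^j·2!/j! = 2 - 2 + 1 = 1. Product = 15 × 1 = 15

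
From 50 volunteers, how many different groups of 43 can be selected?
C(50,43) = 50!/(43!×7!) = 99884400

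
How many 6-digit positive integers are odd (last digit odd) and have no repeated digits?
Last∈{1,3,5,7,9}. Last=0: 0. Last nonzero: 5×8×P(8,4) = 67200. Total = 67200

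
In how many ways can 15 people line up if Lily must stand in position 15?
Fix one position: (15-1)! = 87178291200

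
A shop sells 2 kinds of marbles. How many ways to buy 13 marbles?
C(13+2-1, 2-1) = C(14, 1) = 14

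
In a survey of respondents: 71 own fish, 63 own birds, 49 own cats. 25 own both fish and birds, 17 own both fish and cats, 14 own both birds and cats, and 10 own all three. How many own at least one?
|A∪B∪C| = 71+63+49-25-17-14+10 = 137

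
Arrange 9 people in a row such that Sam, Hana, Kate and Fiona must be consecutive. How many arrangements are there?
Treat the 4 as one block: (9-4+1)! × 4! = 720 × 24 = 17280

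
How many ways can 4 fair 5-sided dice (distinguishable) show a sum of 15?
Coefficient of x^15 in (x + x² + ... + x^5)^4. By inclusion-exclusion on dice exceeding 5: Σ_j (-1)^j C(4,j)·C(15-1-5j, 3) = C(4,0)·C(14,3) - C(4,1)·C(9,3) + C(4,2)·C(4,3) = 1·364 - 4·84 + 6·4 = 52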